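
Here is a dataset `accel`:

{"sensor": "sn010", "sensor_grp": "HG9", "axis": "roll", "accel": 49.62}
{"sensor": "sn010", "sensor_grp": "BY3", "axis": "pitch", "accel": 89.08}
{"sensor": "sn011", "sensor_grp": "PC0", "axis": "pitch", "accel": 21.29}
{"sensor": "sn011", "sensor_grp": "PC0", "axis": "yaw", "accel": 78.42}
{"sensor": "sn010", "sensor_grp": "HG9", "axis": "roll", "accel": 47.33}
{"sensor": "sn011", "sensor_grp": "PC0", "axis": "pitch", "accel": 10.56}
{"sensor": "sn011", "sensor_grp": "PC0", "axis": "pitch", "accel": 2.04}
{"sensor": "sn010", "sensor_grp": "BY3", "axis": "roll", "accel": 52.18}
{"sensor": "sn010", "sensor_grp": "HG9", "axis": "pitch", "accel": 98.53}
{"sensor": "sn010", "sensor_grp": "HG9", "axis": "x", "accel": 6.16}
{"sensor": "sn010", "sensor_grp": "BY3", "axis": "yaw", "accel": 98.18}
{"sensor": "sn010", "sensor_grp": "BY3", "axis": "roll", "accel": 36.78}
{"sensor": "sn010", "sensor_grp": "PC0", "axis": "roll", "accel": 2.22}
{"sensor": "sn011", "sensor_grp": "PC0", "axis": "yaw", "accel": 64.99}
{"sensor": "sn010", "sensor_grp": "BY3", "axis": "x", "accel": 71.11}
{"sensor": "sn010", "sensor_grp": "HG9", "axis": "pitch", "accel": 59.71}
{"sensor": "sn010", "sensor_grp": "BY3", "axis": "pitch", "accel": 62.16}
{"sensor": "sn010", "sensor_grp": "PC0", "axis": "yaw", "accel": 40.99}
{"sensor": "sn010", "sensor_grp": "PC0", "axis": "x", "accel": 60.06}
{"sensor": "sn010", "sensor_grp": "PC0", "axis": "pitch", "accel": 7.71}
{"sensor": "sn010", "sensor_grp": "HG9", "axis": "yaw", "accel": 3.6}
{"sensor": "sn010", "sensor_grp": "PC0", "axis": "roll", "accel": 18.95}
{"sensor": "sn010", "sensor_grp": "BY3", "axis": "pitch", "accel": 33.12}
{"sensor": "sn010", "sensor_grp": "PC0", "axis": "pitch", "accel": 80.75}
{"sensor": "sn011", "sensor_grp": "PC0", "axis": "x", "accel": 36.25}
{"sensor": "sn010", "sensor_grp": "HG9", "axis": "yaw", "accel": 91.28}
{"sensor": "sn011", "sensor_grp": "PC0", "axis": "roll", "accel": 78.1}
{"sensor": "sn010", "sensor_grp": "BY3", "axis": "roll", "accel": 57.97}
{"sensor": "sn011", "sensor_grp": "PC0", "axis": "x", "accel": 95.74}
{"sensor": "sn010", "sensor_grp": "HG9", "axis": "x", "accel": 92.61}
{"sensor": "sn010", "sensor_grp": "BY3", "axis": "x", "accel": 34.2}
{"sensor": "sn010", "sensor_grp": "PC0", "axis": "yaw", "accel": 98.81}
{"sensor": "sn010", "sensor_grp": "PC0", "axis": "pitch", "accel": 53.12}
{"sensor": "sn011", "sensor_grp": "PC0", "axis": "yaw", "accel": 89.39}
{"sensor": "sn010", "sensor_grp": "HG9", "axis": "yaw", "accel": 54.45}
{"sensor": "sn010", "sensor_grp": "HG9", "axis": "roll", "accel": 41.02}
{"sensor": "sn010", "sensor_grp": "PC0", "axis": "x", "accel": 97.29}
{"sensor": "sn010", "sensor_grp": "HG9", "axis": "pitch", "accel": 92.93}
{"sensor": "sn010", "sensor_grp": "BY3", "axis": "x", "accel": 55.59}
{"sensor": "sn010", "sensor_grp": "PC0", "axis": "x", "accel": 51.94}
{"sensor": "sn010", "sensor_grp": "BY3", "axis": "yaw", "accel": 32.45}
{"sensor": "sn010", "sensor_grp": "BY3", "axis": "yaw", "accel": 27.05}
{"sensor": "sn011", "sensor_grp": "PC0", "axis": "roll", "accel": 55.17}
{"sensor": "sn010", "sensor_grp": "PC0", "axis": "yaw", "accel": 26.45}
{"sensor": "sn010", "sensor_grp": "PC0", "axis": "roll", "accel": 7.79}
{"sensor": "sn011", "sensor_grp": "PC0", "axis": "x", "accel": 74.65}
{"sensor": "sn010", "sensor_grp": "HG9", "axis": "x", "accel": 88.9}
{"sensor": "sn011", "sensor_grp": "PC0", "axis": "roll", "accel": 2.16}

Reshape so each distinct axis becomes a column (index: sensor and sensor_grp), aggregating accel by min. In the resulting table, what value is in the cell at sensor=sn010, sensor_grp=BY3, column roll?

36.78

Rows with sensor=sn010, sensor_grp=BY3 and axis=roll: accel values are 52.18, 36.78, 57.97.
min(52.18, 36.78, 57.97) = 36.78.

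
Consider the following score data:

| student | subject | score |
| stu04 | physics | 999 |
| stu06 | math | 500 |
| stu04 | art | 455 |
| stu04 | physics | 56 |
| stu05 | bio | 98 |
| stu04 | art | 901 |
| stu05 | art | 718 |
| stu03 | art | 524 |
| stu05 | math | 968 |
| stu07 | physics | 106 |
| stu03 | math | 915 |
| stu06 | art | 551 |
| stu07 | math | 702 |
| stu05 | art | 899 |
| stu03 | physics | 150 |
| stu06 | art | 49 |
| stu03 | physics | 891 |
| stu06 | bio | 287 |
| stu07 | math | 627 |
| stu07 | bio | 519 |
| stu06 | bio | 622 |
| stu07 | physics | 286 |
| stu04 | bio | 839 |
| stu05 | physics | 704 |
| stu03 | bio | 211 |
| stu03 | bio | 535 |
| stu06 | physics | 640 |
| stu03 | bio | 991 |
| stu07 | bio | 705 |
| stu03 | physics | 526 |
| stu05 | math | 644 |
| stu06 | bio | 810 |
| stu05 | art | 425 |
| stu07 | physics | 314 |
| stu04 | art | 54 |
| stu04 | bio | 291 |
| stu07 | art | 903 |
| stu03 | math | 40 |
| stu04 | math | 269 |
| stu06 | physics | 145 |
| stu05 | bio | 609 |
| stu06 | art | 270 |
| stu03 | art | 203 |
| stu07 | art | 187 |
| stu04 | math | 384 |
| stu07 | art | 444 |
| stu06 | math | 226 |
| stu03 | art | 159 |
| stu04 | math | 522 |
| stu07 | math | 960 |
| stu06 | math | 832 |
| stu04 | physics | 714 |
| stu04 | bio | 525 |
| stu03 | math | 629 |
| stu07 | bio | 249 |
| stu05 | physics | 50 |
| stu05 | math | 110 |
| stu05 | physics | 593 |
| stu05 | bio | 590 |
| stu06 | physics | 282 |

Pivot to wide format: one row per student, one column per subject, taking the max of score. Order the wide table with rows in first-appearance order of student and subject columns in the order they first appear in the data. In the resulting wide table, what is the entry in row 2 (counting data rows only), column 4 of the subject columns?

810

With rows in first-appearance order of student, row 2 is student=stu06. subject columns in first-appearance order: physics, math, art, bio; column 4 is bio.
Long rows with student=stu06, subject=bio: max(287, 622, 810) = 810.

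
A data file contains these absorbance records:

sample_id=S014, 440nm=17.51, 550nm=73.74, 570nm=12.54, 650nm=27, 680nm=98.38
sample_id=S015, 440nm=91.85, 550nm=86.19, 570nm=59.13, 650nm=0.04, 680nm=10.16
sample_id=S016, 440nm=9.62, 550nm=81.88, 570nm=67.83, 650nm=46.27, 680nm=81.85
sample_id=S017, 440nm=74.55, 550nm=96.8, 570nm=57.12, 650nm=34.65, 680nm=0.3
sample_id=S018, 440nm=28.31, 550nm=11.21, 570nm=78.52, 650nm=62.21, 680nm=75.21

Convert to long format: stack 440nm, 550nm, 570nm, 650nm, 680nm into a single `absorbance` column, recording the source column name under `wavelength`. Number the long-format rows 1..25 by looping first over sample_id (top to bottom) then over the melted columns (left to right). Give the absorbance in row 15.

25 rows total (5 × 5). Row 15: index ⌊(15-1)/5⌋ = 2 into sample_id → S016; (15-1) mod 5 = 4 into the melted columns → 680nm.
So row 15 is (S016, 680nm, 81.85); absorbance = 81.85.

81.85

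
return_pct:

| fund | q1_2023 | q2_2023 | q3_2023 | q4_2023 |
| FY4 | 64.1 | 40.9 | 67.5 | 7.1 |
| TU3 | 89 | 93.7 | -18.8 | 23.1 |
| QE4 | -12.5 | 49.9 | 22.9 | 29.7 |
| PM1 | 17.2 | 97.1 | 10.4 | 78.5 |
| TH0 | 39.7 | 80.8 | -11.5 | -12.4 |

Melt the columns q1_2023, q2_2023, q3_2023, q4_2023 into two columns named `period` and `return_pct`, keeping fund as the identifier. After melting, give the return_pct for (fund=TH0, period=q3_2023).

-11.5

Unpivoting turns each (fund, wide-column) pair into one long row.
The wide cell at row TH0, column q3_2023 holds -11.5, so the long row (TH0, q3_2023) has return_pct=-11.5.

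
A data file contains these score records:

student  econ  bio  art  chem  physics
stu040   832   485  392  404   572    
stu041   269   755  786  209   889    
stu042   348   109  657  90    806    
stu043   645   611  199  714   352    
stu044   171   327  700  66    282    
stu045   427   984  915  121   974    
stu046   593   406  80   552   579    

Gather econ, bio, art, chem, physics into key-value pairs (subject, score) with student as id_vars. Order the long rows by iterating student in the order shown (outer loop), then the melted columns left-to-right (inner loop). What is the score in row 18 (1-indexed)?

199

35 rows total (7 × 5). Row 18: index ⌊(18-1)/5⌋ = 3 into student → stu043; (18-1) mod 5 = 2 into the melted columns → art.
So row 18 is (stu043, art, 199); score = 199.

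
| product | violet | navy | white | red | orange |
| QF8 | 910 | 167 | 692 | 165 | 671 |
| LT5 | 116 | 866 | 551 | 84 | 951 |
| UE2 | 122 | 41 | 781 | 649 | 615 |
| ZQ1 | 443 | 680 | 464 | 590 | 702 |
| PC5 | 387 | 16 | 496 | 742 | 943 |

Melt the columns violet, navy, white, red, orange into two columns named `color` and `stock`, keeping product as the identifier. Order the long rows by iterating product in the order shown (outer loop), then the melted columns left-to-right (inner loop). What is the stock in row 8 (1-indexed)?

25 rows total (5 × 5). Row 8: index ⌊(8-1)/5⌋ = 1 into product → LT5; (8-1) mod 5 = 2 into the melted columns → white.
So row 8 is (LT5, white, 551); stock = 551.

551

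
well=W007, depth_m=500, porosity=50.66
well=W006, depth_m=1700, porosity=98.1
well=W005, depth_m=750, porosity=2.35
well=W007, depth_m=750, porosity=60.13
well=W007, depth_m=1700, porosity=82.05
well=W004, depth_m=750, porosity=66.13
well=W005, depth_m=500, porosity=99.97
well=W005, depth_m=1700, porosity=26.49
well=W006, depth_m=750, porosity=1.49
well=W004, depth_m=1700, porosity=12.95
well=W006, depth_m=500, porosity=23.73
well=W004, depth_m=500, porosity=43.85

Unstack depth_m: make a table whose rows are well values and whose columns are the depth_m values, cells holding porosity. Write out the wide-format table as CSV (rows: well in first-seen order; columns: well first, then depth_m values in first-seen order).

Columns: well plus the 3 distinct depth_m values (500, 1700, 750).
For example, row W007 column 500 takes porosity=50.66 from the long row (W007, 500).

well,500,1700,750
W007,50.66,82.05,60.13
W006,23.73,98.1,1.49
W005,99.97,26.49,2.35
W004,43.85,12.95,66.13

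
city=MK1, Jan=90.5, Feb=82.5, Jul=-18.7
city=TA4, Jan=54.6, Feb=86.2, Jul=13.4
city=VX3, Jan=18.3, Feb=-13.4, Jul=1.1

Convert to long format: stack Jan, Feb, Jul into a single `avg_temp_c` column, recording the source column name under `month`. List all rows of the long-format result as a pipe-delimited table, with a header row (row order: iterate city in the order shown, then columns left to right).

Each (city, column) pair becomes one row: 3 × 3 = 9 rows.
For example, (MK1, Jan) → avg_temp_c=90.5.

| city | month | avg_temp_c |
| MK1 | Jan | 90.5 |
| MK1 | Feb | 82.5 |
| MK1 | Jul | -18.7 |
| TA4 | Jan | 54.6 |
| TA4 | Feb | 86.2 |
| TA4 | Jul | 13.4 |
| VX3 | Jan | 18.3 |
| VX3 | Feb | -13.4 |
| VX3 | Jul | 1.1 |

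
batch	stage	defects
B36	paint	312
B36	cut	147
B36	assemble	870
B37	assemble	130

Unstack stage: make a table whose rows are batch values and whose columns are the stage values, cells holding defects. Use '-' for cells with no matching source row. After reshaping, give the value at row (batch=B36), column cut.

The long row with batch=B36, stage=cut has defects=147.

147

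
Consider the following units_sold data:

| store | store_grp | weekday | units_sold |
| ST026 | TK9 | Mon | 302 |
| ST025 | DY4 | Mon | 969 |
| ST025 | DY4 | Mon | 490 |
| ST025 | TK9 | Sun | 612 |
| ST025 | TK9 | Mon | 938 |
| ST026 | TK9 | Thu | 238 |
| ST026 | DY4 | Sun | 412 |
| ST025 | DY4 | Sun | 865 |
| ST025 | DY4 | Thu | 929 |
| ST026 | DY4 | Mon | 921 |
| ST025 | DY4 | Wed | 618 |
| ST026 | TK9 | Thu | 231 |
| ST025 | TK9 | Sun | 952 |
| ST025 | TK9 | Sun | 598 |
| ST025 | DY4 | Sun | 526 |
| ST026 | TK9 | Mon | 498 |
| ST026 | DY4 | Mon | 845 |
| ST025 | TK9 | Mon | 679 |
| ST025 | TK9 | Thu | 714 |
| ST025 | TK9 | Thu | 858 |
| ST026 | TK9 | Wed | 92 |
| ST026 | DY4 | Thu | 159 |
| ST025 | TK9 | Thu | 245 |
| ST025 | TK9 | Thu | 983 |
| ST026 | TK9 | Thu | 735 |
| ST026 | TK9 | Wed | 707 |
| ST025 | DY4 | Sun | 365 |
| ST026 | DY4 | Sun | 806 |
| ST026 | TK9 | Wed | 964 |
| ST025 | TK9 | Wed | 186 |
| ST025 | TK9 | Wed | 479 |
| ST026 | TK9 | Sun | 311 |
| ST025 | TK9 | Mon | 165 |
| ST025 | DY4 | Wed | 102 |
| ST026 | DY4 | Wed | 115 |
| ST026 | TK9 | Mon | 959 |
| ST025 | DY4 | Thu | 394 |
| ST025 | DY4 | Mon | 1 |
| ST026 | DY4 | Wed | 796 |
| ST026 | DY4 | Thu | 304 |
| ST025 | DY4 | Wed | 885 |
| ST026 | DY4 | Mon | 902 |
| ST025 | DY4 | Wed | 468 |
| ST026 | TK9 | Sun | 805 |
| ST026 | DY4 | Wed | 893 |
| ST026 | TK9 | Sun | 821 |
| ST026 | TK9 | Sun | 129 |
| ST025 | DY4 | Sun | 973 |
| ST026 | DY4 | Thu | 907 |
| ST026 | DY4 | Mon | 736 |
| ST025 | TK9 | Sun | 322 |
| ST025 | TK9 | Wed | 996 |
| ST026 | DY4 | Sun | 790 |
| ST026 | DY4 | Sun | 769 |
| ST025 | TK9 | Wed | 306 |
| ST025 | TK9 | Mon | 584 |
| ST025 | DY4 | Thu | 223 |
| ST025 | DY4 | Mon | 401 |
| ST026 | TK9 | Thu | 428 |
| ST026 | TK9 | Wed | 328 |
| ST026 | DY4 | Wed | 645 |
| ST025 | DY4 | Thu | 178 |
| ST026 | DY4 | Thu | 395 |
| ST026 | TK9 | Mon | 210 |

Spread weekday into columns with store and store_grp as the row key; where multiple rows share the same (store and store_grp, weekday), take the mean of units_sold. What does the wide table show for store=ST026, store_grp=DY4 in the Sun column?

Rows with store=ST026, store_grp=DY4 and weekday=Sun: units_sold values are 412, 806, 790, 769.
(412 + 806 + 790 + 769) / 4 = 694.25.

694.25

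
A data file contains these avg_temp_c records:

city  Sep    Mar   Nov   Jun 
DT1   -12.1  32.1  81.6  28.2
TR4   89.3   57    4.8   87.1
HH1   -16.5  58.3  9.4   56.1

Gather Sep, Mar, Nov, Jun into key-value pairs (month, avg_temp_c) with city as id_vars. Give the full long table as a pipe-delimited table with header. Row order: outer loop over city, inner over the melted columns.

| city | month | avg_temp_c |
| DT1 | Sep | -12.1 |
| DT1 | Mar | 32.1 |
| DT1 | Nov | 81.6 |
| DT1 | Jun | 28.2 |
| TR4 | Sep | 89.3 |
| TR4 | Mar | 57 |
| TR4 | Nov | 4.8 |
| TR4 | Jun | 87.1 |
| HH1 | Sep | -16.5 |
| HH1 | Mar | 58.3 |
| HH1 | Nov | 9.4 |
| HH1 | Jun | 56.1 |

Each (city, column) pair becomes one row: 3 × 4 = 12 rows.
For example, (DT1, Sep) → avg_temp_c=-12.1.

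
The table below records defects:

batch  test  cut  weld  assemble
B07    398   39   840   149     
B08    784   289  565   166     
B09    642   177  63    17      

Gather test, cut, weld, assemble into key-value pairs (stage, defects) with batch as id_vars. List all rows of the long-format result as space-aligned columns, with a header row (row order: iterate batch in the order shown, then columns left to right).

Each (batch, column) pair becomes one row: 3 × 4 = 12 rows.
For example, (B07, test) → defects=398.

batch  stage     defects
B07    test      398    
B07    cut       39     
B07    weld      840    
B07    assemble  149    
B08    test      784    
B08    cut       289    
B08    weld      565    
B08    assemble  166    
B09    test      642    
B09    cut       177    
B09    weld      63     
B09    assemble  17     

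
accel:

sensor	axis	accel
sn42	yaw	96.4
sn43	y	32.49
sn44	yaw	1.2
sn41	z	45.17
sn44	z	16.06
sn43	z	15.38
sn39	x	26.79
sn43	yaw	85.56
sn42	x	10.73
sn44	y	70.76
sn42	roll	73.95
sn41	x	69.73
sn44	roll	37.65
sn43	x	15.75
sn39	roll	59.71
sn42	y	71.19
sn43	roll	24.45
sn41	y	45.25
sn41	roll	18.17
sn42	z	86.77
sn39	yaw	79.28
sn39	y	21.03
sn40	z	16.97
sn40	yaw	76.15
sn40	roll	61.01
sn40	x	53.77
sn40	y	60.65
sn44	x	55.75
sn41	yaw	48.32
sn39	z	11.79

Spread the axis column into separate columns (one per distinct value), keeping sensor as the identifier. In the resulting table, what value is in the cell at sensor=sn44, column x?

Wide layout: rows indexed by sensor, columns are the 5 distinct axis values (yaw, y, z, x, roll).
Cell (sensor=sn44, axis=x) draws from the long row where sensor=sn44 and axis=x, which has accel=55.75.

55.75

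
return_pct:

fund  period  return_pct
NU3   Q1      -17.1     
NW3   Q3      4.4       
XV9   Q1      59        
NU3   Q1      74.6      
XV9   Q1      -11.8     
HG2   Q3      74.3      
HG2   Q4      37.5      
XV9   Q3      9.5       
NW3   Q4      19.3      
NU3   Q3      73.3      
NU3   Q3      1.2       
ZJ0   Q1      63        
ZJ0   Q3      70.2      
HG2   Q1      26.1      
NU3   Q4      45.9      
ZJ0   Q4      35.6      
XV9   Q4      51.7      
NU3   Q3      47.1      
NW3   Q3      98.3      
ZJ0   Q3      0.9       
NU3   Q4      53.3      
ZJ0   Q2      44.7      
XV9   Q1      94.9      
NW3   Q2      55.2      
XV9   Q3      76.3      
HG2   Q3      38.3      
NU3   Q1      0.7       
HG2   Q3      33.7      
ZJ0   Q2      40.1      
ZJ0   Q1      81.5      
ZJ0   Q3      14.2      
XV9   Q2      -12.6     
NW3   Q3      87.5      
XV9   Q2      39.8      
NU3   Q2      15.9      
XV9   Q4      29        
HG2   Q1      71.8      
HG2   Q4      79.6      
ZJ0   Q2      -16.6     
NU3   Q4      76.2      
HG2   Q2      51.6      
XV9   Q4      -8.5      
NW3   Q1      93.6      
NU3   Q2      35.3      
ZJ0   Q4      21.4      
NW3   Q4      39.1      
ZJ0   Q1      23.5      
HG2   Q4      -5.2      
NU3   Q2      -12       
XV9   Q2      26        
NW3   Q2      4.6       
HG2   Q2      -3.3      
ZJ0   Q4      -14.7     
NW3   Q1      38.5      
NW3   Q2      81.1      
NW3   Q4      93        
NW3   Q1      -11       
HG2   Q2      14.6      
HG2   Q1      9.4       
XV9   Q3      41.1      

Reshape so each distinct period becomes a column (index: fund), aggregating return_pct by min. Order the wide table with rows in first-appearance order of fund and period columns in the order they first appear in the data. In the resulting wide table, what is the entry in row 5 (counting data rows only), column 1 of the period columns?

23.5

With rows in first-appearance order of fund, row 5 is fund=ZJ0. period columns in first-appearance order: Q1, Q3, Q4, Q2; column 1 is Q1.
Long rows with fund=ZJ0, period=Q1: min(63, 81.5, 23.5) = 23.5.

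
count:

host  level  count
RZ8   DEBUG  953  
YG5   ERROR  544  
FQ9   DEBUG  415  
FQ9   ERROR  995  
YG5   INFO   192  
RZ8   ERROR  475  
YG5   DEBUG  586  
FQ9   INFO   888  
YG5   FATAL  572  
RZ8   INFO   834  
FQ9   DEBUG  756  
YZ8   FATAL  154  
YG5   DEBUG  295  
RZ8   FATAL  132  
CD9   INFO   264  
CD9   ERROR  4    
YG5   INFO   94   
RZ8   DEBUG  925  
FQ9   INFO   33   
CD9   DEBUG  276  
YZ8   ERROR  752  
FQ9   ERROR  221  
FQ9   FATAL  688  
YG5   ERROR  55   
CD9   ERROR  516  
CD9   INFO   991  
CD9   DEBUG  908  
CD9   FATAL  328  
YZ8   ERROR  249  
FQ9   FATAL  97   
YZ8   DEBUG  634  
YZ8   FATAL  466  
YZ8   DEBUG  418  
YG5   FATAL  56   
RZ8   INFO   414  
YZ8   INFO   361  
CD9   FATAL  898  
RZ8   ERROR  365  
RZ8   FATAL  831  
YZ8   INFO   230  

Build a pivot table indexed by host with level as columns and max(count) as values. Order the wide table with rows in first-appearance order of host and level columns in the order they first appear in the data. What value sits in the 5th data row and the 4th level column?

With rows in first-appearance order of host, row 5 is host=CD9. level columns in first-appearance order: DEBUG, ERROR, INFO, FATAL; column 4 is FATAL.
Long rows with host=CD9, level=FATAL: max(328, 898) = 898.

898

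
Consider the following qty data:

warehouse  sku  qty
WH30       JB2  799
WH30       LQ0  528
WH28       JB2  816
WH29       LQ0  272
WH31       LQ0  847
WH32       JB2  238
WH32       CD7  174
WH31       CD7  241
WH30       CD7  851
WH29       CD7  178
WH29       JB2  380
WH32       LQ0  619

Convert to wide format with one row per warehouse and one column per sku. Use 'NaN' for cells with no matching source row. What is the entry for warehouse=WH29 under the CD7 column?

The long row with warehouse=WH29, sku=CD7 has qty=178.

178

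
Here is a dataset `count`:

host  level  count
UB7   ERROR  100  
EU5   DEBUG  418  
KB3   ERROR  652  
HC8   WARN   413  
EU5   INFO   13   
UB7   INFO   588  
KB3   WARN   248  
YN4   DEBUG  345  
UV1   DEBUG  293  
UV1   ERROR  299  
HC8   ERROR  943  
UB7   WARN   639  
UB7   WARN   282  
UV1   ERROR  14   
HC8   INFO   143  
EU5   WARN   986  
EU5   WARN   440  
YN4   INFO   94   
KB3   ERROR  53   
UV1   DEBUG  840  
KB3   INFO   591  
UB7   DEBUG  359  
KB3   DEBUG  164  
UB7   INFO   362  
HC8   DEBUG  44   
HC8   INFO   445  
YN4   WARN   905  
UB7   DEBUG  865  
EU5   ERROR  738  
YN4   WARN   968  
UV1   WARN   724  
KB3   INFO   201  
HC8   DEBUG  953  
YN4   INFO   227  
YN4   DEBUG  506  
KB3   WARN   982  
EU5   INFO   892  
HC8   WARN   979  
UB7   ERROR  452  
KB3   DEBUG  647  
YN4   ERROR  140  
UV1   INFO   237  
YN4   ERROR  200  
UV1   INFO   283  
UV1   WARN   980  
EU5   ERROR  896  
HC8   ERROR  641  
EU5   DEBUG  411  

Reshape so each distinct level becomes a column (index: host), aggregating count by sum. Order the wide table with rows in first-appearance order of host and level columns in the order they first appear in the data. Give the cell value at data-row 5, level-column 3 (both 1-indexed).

With rows in first-appearance order of host, row 5 is host=YN4. level columns in first-appearance order: ERROR, DEBUG, WARN, INFO; column 3 is WARN.
Long rows with host=YN4, level=WARN: 905 + 968 = 1873.

1873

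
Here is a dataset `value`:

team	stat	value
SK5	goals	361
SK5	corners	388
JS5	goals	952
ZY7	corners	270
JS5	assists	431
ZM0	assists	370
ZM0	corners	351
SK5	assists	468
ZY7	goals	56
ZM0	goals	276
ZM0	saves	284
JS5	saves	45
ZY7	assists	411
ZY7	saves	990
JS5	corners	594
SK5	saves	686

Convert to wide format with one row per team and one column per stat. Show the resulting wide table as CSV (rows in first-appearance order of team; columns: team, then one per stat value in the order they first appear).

Columns: team plus the 4 distinct stat values (goals, corners, assists, saves).
For example, row SK5 column goals takes value=361 from the long row (SK5, goals).

team,goals,corners,assists,saves
SK5,361,388,468,686
JS5,952,594,431,45
ZY7,56,270,411,990
ZM0,276,351,370,284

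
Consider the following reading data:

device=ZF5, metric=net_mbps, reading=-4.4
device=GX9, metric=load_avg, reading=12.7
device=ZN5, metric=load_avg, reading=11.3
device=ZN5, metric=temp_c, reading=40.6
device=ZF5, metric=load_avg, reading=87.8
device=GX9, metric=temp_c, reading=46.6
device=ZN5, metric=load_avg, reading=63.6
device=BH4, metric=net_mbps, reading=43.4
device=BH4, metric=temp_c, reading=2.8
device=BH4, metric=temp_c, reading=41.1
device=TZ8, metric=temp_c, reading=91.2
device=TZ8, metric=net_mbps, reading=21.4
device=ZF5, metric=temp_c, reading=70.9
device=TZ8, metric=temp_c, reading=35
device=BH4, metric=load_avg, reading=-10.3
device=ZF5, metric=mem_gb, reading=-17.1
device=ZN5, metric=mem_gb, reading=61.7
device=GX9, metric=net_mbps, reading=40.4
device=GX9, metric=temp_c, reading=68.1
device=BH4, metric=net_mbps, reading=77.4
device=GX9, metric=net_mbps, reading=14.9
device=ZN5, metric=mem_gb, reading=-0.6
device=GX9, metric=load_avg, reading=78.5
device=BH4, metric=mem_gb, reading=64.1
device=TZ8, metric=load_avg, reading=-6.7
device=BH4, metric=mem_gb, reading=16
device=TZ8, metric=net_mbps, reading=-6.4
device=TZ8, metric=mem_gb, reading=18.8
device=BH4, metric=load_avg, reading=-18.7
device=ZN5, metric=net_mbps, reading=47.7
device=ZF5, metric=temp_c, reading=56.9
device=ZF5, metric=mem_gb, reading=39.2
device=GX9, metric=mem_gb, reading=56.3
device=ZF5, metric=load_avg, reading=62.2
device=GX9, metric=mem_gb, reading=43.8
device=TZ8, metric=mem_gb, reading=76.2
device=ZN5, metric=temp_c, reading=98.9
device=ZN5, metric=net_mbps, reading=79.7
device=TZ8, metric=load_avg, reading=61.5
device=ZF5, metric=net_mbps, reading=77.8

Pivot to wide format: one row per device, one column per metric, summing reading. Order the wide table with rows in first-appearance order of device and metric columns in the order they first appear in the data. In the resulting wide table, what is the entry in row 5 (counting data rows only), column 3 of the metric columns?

With rows in first-appearance order of device, row 5 is device=TZ8. metric columns in first-appearance order: net_mbps, load_avg, temp_c, mem_gb; column 3 is temp_c.
Long rows with device=TZ8, metric=temp_c: 91.2 + 35 = 126.2.

126.2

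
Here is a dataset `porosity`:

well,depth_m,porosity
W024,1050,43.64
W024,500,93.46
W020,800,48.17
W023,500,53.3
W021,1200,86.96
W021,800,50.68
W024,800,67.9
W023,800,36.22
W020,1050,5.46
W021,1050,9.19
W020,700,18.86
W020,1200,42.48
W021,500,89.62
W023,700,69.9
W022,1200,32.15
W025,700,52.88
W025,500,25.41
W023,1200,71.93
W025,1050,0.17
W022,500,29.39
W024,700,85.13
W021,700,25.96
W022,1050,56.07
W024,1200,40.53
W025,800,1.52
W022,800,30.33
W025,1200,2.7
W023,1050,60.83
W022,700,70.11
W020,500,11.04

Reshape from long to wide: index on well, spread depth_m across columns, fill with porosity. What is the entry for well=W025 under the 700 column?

52.88

Wide layout: rows indexed by well, columns are the 5 distinct depth_m values (1050, 500, 800, 1200, 700).
Cell (well=W025, depth_m=700) draws from the long row where well=W025 and depth_m=700, which has porosity=52.88.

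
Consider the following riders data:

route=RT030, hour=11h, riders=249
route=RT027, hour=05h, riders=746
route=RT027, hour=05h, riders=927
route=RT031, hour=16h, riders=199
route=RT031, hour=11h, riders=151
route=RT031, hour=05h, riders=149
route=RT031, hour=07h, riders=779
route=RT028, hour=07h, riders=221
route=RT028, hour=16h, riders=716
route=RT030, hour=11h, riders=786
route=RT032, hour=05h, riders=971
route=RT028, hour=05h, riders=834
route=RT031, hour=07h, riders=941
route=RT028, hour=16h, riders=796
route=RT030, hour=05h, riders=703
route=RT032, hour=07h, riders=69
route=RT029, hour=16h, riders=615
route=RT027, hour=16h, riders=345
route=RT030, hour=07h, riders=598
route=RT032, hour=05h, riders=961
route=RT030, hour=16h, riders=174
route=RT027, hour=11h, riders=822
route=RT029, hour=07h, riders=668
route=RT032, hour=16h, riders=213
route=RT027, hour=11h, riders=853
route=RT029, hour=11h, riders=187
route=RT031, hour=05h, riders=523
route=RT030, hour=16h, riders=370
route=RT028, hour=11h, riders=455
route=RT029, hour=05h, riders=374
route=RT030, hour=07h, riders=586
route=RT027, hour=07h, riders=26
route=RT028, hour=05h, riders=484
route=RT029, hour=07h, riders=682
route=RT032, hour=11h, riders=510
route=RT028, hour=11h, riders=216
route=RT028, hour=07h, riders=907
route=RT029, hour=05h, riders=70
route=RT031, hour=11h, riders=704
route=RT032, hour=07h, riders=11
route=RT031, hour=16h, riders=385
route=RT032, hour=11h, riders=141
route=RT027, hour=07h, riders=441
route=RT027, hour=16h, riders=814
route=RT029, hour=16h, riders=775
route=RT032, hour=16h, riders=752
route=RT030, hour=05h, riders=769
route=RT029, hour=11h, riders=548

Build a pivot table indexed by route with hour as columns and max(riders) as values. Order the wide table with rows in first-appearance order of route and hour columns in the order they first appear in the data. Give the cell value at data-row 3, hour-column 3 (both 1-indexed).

With rows in first-appearance order of route, row 3 is route=RT031. hour columns in first-appearance order: 11h, 05h, 16h, 07h; column 3 is 16h.
Long rows with route=RT031, hour=16h: max(199, 385) = 385.

385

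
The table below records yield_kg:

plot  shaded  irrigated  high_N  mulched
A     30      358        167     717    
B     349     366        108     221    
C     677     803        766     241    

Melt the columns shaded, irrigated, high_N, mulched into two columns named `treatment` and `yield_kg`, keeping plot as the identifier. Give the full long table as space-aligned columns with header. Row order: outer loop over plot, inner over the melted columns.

plot  treatment  yield_kg
A     shaded     30      
A     irrigated  358     
A     high_N     167     
A     mulched    717     
B     shaded     349     
B     irrigated  366     
B     high_N     108     
B     mulched    221     
C     shaded     677     
C     irrigated  803     
C     high_N     766     
C     mulched    241     

Each (plot, column) pair becomes one row: 3 × 4 = 12 rows.
For example, (A, shaded) → yield_kg=30.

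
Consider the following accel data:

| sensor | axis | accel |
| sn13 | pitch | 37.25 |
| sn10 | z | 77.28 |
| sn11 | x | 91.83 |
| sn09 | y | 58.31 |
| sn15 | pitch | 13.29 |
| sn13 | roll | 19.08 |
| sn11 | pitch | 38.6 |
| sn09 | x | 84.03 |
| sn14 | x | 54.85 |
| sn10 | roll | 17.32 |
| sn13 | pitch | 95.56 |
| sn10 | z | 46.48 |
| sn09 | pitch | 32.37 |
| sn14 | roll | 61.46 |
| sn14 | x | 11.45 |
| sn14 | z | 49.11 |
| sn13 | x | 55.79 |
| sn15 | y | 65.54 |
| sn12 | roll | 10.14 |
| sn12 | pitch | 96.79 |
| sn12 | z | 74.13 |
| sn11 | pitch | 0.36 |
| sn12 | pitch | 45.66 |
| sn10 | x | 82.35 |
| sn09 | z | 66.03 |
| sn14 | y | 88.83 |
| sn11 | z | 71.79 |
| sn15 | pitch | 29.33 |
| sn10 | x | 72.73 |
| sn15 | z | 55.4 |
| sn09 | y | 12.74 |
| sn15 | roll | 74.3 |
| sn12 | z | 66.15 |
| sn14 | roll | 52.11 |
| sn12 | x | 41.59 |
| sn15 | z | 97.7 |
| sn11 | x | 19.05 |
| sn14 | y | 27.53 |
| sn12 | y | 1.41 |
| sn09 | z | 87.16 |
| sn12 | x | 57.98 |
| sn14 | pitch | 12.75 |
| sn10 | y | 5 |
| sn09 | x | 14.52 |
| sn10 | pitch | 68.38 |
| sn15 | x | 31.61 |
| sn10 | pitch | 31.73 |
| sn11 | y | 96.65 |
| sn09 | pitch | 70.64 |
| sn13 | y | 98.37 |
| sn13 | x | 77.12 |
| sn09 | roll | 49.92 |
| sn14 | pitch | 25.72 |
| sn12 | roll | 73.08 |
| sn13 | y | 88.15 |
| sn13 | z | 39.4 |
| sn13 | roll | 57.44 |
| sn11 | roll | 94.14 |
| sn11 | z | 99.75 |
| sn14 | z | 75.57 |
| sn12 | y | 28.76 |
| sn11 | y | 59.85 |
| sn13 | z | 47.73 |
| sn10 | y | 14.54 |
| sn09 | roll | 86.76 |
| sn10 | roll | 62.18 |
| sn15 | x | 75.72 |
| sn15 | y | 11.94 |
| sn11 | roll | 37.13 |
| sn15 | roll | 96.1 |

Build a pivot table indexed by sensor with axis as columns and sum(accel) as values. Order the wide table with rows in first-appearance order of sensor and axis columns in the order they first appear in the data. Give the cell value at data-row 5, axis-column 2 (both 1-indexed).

153.1

With rows in first-appearance order of sensor, row 5 is sensor=sn15. axis columns in first-appearance order: pitch, z, x, y, roll; column 2 is z.
Long rows with sensor=sn15, axis=z: 55.4 + 97.7 = 153.1.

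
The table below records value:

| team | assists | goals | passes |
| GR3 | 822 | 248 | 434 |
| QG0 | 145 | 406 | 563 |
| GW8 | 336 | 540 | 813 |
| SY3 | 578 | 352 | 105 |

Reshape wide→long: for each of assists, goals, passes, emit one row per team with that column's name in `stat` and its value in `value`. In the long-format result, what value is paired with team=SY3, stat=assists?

578

Unpivoting turns each (team, wide-column) pair into one long row.
The wide cell at row SY3, column assists holds 578, so the long row (SY3, assists) has value=578.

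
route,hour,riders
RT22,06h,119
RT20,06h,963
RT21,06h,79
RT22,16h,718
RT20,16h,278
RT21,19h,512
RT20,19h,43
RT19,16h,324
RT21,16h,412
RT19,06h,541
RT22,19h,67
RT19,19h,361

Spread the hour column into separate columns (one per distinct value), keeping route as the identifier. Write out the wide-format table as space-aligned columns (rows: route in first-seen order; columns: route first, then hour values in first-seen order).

route  06h  16h  19h
RT22   119  718  67 
RT20   963  278  43 
RT21   79   412  512
RT19   541  324  361

Columns: route plus the 3 distinct hour values (06h, 16h, 19h).
For example, row RT22 column 06h takes riders=119 from the long row (RT22, 06h).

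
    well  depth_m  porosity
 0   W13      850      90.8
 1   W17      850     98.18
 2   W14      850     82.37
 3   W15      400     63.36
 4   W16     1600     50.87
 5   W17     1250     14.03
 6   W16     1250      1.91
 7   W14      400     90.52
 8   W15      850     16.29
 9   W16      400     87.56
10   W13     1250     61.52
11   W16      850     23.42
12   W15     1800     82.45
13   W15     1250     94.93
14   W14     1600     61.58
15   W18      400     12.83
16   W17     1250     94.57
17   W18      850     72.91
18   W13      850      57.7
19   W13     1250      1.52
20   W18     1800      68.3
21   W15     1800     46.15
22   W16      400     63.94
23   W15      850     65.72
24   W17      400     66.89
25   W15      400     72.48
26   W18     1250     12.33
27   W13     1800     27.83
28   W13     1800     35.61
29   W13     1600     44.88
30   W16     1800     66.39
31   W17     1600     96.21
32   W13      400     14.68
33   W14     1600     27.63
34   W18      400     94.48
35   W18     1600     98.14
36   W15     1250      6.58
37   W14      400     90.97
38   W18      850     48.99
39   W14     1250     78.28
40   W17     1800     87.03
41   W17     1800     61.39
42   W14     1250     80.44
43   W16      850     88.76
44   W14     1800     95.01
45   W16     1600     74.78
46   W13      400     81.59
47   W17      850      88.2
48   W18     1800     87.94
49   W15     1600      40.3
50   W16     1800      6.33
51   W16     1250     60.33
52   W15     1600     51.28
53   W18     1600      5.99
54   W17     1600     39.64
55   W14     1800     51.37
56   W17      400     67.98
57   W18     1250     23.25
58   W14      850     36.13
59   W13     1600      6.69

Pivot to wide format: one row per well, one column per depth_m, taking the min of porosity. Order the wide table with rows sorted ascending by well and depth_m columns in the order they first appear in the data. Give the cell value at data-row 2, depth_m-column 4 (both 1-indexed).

78.28

With rows sorted ascending by well, row 2 is well=W14. depth_m columns in first-appearance order: 850, 400, 1600, 1250, 1800; column 4 is 1250.
Long rows with well=W14, depth_m=1250: min(78.28, 80.44) = 78.28.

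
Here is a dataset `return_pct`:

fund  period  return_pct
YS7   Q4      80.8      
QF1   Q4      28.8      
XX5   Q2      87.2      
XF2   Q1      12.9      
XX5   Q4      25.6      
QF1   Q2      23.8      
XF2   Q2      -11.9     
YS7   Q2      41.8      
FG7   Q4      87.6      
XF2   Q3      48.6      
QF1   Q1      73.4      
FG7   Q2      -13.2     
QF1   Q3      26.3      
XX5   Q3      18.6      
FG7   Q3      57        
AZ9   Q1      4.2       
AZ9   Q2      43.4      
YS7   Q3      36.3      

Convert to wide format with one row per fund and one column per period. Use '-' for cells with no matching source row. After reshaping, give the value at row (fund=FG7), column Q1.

No long-format row has fund=FG7 and period=Q1, so the cell is -.

-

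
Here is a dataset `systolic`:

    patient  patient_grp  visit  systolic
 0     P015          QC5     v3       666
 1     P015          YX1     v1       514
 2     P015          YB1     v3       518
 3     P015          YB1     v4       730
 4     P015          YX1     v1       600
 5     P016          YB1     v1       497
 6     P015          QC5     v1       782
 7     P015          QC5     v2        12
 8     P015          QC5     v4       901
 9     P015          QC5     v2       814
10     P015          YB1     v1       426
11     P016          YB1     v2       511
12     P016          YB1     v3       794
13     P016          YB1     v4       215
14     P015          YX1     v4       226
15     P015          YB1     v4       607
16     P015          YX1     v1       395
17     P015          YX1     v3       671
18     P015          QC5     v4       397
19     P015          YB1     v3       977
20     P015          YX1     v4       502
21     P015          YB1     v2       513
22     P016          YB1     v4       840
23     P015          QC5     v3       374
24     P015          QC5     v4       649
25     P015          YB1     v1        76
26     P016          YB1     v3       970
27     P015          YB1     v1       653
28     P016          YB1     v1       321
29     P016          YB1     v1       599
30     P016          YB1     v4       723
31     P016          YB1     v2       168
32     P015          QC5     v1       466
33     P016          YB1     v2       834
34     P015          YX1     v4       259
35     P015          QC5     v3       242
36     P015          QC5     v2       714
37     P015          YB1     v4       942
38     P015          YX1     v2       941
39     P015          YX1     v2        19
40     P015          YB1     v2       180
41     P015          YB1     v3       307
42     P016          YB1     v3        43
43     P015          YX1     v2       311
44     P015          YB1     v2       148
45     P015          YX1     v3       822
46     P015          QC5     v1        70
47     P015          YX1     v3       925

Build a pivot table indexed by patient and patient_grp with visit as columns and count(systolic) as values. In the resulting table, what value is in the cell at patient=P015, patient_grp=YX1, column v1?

3

Rows with patient=P015, patient_grp=YX1 and visit=v1: systolic values are 514, 600, 395.
3 rows match — count = 3.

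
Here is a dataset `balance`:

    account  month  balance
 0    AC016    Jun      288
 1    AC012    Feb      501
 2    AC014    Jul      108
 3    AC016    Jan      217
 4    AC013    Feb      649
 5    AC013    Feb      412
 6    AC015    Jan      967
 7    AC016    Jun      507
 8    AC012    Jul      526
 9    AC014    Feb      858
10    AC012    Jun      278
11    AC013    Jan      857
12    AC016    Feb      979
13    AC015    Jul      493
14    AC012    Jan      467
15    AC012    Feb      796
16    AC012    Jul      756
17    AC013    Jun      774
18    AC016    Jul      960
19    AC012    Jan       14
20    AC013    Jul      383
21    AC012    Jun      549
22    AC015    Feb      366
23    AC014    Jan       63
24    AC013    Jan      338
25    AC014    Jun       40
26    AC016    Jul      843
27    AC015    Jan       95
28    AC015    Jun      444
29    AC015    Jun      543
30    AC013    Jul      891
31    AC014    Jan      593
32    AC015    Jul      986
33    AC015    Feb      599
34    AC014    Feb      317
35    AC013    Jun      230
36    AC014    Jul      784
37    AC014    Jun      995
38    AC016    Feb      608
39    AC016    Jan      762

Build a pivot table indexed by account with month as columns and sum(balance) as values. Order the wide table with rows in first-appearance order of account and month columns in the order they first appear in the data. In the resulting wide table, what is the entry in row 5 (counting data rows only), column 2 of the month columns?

With rows in first-appearance order of account, row 5 is account=AC015. month columns in first-appearance order: Jun, Feb, Jul, Jan; column 2 is Feb.
Long rows with account=AC015, month=Feb: 366 + 599 = 965.

965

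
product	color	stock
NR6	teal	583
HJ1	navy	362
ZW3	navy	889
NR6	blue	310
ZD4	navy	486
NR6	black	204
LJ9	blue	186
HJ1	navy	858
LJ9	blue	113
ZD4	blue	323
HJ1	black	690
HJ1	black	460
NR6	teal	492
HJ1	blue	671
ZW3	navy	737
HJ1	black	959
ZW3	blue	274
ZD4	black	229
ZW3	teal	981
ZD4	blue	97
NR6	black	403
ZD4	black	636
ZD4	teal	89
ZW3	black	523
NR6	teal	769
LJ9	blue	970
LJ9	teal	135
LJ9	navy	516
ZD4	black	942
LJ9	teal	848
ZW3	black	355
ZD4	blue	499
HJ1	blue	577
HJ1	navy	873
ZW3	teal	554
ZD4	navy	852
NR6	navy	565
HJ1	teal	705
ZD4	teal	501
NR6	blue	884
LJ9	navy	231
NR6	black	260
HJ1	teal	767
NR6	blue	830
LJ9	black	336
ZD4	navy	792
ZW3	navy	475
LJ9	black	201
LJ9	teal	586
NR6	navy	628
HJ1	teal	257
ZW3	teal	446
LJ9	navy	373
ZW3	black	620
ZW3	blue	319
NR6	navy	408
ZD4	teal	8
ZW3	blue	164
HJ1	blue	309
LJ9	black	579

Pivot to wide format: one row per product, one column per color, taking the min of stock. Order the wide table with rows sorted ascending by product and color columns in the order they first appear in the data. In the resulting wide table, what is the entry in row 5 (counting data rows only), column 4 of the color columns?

355

With rows sorted ascending by product, row 5 is product=ZW3. color columns in first-appearance order: teal, navy, blue, black; column 4 is black.
Long rows with product=ZW3, color=black: min(523, 355, 620) = 355.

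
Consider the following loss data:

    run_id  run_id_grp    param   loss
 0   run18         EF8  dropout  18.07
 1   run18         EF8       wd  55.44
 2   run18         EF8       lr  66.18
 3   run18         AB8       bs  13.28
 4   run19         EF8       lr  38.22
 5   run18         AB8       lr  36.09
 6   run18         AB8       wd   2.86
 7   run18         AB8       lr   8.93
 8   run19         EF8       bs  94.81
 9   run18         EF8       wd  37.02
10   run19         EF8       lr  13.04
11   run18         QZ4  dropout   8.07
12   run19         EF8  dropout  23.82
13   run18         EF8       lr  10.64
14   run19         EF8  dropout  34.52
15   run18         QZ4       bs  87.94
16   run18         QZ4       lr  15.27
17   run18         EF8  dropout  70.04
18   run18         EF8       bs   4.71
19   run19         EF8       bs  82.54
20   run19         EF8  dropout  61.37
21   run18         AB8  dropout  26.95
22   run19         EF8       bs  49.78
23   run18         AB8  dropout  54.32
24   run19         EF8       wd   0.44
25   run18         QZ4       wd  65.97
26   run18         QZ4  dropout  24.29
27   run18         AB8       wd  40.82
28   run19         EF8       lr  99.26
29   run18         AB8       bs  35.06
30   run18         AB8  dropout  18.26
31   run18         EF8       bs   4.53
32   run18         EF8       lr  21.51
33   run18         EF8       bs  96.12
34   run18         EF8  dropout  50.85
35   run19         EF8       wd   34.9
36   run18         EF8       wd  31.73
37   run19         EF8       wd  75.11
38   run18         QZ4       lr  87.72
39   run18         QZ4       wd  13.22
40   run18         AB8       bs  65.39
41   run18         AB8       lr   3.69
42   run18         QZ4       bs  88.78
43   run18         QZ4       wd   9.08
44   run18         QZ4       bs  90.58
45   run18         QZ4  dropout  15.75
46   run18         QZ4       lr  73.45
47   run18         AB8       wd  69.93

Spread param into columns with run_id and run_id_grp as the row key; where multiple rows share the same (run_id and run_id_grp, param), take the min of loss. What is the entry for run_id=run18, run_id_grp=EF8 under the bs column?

4.53

Rows with run_id=run18, run_id_grp=EF8 and param=bs: loss values are 4.71, 4.53, 96.12.
min(4.71, 4.53, 96.12) = 4.53.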